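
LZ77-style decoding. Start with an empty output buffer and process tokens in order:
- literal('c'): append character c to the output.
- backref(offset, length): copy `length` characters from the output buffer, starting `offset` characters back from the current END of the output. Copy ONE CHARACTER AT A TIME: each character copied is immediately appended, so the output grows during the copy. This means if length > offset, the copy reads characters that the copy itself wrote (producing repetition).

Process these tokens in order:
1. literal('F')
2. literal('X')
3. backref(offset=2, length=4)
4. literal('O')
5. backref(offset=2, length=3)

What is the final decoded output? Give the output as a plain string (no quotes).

Token 1: literal('F'). Output: "F"
Token 2: literal('X'). Output: "FX"
Token 3: backref(off=2, len=4) (overlapping!). Copied 'FXFX' from pos 0. Output: "FXFXFX"
Token 4: literal('O'). Output: "FXFXFXO"
Token 5: backref(off=2, len=3) (overlapping!). Copied 'XOX' from pos 5. Output: "FXFXFXOXOX"

Answer: FXFXFXOXOX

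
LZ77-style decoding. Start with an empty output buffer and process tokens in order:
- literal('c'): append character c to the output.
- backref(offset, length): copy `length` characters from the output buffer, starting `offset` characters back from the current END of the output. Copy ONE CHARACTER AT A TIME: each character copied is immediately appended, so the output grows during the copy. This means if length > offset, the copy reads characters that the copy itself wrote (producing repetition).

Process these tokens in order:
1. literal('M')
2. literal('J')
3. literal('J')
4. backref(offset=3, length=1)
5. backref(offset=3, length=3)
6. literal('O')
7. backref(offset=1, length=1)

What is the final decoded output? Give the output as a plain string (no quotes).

Token 1: literal('M'). Output: "M"
Token 2: literal('J'). Output: "MJ"
Token 3: literal('J'). Output: "MJJ"
Token 4: backref(off=3, len=1). Copied 'M' from pos 0. Output: "MJJM"
Token 5: backref(off=3, len=3). Copied 'JJM' from pos 1. Output: "MJJMJJM"
Token 6: literal('O'). Output: "MJJMJJMO"
Token 7: backref(off=1, len=1). Copied 'O' from pos 7. Output: "MJJMJJMOO"

Answer: MJJMJJMOO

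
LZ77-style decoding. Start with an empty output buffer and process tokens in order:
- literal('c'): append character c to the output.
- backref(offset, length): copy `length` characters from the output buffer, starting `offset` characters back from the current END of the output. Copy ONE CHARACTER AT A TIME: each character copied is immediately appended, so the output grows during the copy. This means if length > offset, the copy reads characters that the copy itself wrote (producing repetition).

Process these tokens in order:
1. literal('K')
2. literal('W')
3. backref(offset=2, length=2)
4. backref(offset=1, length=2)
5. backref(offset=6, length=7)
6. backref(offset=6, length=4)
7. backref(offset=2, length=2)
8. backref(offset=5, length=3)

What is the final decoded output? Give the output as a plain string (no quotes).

Token 1: literal('K'). Output: "K"
Token 2: literal('W'). Output: "KW"
Token 3: backref(off=2, len=2). Copied 'KW' from pos 0. Output: "KWKW"
Token 4: backref(off=1, len=2) (overlapping!). Copied 'WW' from pos 3. Output: "KWKWWW"
Token 5: backref(off=6, len=7) (overlapping!). Copied 'KWKWWWK' from pos 0. Output: "KWKWWWKWKWWWK"
Token 6: backref(off=6, len=4). Copied 'WKWW' from pos 7. Output: "KWKWWWKWKWWWKWKWW"
Token 7: backref(off=2, len=2). Copied 'WW' from pos 15. Output: "KWKWWWKWKWWWKWKWWWW"
Token 8: backref(off=5, len=3). Copied 'KWW' from pos 14. Output: "KWKWWWKWKWWWKWKWWWWKWW"

Answer: KWKWWWKWKWWWKWKWWWWKWW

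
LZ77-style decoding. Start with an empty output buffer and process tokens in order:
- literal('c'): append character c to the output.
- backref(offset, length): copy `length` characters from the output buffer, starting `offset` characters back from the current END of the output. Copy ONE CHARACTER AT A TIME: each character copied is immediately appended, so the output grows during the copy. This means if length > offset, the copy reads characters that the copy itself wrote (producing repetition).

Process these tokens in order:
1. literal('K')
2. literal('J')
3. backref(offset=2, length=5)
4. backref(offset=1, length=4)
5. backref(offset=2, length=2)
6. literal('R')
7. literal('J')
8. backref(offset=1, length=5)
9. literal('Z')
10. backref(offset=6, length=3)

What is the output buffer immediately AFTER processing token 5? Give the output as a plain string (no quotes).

Token 1: literal('K'). Output: "K"
Token 2: literal('J'). Output: "KJ"
Token 3: backref(off=2, len=5) (overlapping!). Copied 'KJKJK' from pos 0. Output: "KJKJKJK"
Token 4: backref(off=1, len=4) (overlapping!). Copied 'KKKK' from pos 6. Output: "KJKJKJKKKKK"
Token 5: backref(off=2, len=2). Copied 'KK' from pos 9. Output: "KJKJKJKKKKKKK"

Answer: KJKJKJKKKKKKK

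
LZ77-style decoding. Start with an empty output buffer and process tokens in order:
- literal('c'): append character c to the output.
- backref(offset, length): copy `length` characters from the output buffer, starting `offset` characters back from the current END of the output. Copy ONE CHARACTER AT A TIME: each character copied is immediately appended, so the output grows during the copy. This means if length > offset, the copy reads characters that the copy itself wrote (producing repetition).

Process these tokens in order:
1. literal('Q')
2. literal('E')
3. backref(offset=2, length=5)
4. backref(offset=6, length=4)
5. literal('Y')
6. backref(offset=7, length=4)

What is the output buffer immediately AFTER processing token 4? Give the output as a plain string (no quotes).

Answer: QEQEQEQEQEQ

Derivation:
Token 1: literal('Q'). Output: "Q"
Token 2: literal('E'). Output: "QE"
Token 3: backref(off=2, len=5) (overlapping!). Copied 'QEQEQ' from pos 0. Output: "QEQEQEQ"
Token 4: backref(off=6, len=4). Copied 'EQEQ' from pos 1. Output: "QEQEQEQEQEQ"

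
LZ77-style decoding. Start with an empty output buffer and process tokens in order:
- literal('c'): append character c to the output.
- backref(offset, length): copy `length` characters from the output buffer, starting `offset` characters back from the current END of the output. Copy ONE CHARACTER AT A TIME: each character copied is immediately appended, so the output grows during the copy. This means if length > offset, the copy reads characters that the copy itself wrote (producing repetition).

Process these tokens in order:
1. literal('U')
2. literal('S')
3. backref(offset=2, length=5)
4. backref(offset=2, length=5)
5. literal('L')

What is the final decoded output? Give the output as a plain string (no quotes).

Answer: USUSUSUSUSUSL

Derivation:
Token 1: literal('U'). Output: "U"
Token 2: literal('S'). Output: "US"
Token 3: backref(off=2, len=5) (overlapping!). Copied 'USUSU' from pos 0. Output: "USUSUSU"
Token 4: backref(off=2, len=5) (overlapping!). Copied 'SUSUS' from pos 5. Output: "USUSUSUSUSUS"
Token 5: literal('L'). Output: "USUSUSUSUSUSL"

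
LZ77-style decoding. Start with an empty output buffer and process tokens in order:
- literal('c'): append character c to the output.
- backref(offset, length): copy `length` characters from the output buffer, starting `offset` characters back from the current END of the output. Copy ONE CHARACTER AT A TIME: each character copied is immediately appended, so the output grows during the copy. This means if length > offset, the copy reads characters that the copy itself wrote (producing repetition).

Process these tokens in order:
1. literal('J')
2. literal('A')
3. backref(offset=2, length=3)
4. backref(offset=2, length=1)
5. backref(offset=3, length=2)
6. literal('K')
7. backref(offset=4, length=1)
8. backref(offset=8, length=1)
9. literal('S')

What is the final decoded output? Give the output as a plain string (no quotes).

Answer: JAJAJAAJKAJS

Derivation:
Token 1: literal('J'). Output: "J"
Token 2: literal('A'). Output: "JA"
Token 3: backref(off=2, len=3) (overlapping!). Copied 'JAJ' from pos 0. Output: "JAJAJ"
Token 4: backref(off=2, len=1). Copied 'A' from pos 3. Output: "JAJAJA"
Token 5: backref(off=3, len=2). Copied 'AJ' from pos 3. Output: "JAJAJAAJ"
Token 6: literal('K'). Output: "JAJAJAAJK"
Token 7: backref(off=4, len=1). Copied 'A' from pos 5. Output: "JAJAJAAJKA"
Token 8: backref(off=8, len=1). Copied 'J' from pos 2. Output: "JAJAJAAJKAJ"
Token 9: literal('S'). Output: "JAJAJAAJKAJS"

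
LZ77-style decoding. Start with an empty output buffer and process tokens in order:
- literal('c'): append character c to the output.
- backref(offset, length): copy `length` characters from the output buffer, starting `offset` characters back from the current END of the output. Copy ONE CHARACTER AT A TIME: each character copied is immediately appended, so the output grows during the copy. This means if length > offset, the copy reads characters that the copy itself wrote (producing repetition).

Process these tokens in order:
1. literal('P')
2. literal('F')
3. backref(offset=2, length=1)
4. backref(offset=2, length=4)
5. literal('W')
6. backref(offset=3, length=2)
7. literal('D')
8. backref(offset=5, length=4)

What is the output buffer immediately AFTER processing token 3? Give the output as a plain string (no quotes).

Token 1: literal('P'). Output: "P"
Token 2: literal('F'). Output: "PF"
Token 3: backref(off=2, len=1). Copied 'P' from pos 0. Output: "PFP"

Answer: PFP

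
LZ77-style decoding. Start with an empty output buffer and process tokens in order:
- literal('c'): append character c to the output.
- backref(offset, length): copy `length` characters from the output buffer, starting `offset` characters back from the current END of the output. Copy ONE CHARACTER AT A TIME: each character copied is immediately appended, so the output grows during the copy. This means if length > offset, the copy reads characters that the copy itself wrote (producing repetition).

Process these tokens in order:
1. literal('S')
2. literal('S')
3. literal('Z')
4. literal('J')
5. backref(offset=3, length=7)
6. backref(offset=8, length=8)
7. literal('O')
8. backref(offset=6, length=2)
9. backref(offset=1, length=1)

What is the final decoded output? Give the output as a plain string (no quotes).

Answer: SSZJSZJSZJSJSZJSZJSOJSS

Derivation:
Token 1: literal('S'). Output: "S"
Token 2: literal('S'). Output: "SS"
Token 3: literal('Z'). Output: "SSZ"
Token 4: literal('J'). Output: "SSZJ"
Token 5: backref(off=3, len=7) (overlapping!). Copied 'SZJSZJS' from pos 1. Output: "SSZJSZJSZJS"
Token 6: backref(off=8, len=8). Copied 'JSZJSZJS' from pos 3. Output: "SSZJSZJSZJSJSZJSZJS"
Token 7: literal('O'). Output: "SSZJSZJSZJSJSZJSZJSO"
Token 8: backref(off=6, len=2). Copied 'JS' from pos 14. Output: "SSZJSZJSZJSJSZJSZJSOJS"
Token 9: backref(off=1, len=1). Copied 'S' from pos 21. Output: "SSZJSZJSZJSJSZJSZJSOJSS"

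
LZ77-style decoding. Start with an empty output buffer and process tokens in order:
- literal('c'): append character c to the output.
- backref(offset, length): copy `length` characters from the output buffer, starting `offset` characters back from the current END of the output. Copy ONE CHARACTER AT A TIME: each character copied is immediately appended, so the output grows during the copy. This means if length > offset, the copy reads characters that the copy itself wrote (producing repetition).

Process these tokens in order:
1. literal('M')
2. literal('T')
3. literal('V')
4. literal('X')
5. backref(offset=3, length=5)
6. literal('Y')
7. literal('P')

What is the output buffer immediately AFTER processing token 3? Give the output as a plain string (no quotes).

Answer: MTV

Derivation:
Token 1: literal('M'). Output: "M"
Token 2: literal('T'). Output: "MT"
Token 3: literal('V'). Output: "MTV"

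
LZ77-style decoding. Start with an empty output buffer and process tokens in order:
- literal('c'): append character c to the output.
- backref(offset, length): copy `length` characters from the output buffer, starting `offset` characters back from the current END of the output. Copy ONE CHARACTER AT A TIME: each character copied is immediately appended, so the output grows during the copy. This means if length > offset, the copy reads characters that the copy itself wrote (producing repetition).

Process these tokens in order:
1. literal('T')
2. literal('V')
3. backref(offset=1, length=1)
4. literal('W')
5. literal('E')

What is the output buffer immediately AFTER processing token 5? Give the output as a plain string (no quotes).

Token 1: literal('T'). Output: "T"
Token 2: literal('V'). Output: "TV"
Token 3: backref(off=1, len=1). Copied 'V' from pos 1. Output: "TVV"
Token 4: literal('W'). Output: "TVVW"
Token 5: literal('E'). Output: "TVVWE"

Answer: TVVWE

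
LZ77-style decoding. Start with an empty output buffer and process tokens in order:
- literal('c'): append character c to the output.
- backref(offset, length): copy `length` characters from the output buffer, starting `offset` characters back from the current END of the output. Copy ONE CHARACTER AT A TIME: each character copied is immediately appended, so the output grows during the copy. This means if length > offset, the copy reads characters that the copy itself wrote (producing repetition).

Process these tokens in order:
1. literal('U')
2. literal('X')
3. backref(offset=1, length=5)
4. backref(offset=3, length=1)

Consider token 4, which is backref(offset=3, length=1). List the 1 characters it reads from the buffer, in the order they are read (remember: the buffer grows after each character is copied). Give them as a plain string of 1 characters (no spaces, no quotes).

Answer: X

Derivation:
Token 1: literal('U'). Output: "U"
Token 2: literal('X'). Output: "UX"
Token 3: backref(off=1, len=5) (overlapping!). Copied 'XXXXX' from pos 1. Output: "UXXXXXX"
Token 4: backref(off=3, len=1). Buffer before: "UXXXXXX" (len 7)
  byte 1: read out[4]='X', append. Buffer now: "UXXXXXXX"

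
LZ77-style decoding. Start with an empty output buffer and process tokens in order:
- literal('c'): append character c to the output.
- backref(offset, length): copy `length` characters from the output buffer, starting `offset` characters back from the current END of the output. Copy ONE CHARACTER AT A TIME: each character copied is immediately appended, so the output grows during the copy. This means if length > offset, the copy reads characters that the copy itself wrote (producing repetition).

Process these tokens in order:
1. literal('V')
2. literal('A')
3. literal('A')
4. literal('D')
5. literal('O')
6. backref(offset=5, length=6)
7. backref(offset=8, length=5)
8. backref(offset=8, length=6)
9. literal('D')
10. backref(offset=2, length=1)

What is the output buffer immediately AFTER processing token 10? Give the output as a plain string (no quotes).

Token 1: literal('V'). Output: "V"
Token 2: literal('A'). Output: "VA"
Token 3: literal('A'). Output: "VAA"
Token 4: literal('D'). Output: "VAAD"
Token 5: literal('O'). Output: "VAADO"
Token 6: backref(off=5, len=6) (overlapping!). Copied 'VAADOV' from pos 0. Output: "VAADOVAADOV"
Token 7: backref(off=8, len=5). Copied 'DOVAA' from pos 3. Output: "VAADOVAADOVDOVAA"
Token 8: backref(off=8, len=6). Copied 'DOVDOV' from pos 8. Output: "VAADOVAADOVDOVAADOVDOV"
Token 9: literal('D'). Output: "VAADOVAADOVDOVAADOVDOVD"
Token 10: backref(off=2, len=1). Copied 'V' from pos 21. Output: "VAADOVAADOVDOVAADOVDOVDV"

Answer: VAADOVAADOVDOVAADOVDOVDV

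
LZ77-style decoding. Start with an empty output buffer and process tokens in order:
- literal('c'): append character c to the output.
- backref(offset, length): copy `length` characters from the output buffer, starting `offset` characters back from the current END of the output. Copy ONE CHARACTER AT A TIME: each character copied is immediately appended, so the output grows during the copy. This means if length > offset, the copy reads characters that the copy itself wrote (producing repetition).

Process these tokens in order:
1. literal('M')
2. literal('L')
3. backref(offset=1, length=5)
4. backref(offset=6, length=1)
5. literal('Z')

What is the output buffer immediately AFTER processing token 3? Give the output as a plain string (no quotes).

Answer: MLLLLLL

Derivation:
Token 1: literal('M'). Output: "M"
Token 2: literal('L'). Output: "ML"
Token 3: backref(off=1, len=5) (overlapping!). Copied 'LLLLL' from pos 1. Output: "MLLLLLL"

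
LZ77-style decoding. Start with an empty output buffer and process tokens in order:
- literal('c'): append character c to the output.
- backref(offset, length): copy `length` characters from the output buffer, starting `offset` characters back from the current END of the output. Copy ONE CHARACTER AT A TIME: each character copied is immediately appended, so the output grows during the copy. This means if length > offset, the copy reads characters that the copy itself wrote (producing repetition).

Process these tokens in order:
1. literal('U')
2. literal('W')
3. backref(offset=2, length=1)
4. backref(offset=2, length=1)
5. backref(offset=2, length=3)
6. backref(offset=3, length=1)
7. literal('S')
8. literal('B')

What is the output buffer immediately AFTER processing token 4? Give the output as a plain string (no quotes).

Token 1: literal('U'). Output: "U"
Token 2: literal('W'). Output: "UW"
Token 3: backref(off=2, len=1). Copied 'U' from pos 0. Output: "UWU"
Token 4: backref(off=2, len=1). Copied 'W' from pos 1. Output: "UWUW"

Answer: UWUW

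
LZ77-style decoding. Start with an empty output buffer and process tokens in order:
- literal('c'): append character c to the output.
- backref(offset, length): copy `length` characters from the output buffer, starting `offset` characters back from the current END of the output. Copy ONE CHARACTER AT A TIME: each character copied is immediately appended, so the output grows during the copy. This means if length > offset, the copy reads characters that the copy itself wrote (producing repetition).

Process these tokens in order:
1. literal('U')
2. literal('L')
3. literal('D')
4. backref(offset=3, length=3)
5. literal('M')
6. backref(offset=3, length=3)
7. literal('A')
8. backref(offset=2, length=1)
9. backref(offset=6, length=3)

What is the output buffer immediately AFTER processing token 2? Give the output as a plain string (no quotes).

Answer: UL

Derivation:
Token 1: literal('U'). Output: "U"
Token 2: literal('L'). Output: "UL"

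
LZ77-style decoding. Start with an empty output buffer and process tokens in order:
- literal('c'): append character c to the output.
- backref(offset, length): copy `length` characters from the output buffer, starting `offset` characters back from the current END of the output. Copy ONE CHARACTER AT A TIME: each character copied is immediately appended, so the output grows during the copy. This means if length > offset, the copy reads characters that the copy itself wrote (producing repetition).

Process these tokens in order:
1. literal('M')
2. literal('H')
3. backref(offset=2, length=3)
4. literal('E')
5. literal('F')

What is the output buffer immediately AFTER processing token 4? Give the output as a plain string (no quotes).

Token 1: literal('M'). Output: "M"
Token 2: literal('H'). Output: "MH"
Token 3: backref(off=2, len=3) (overlapping!). Copied 'MHM' from pos 0. Output: "MHMHM"
Token 4: literal('E'). Output: "MHMHME"

Answer: MHMHME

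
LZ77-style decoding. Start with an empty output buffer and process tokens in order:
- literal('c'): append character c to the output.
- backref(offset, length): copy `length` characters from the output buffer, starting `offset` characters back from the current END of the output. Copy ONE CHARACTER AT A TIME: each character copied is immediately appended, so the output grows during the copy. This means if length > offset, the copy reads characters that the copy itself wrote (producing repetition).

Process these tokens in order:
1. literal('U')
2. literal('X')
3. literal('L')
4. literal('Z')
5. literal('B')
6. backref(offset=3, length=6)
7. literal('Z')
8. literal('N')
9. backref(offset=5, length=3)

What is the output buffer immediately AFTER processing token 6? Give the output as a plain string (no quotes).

Token 1: literal('U'). Output: "U"
Token 2: literal('X'). Output: "UX"
Token 3: literal('L'). Output: "UXL"
Token 4: literal('Z'). Output: "UXLZ"
Token 5: literal('B'). Output: "UXLZB"
Token 6: backref(off=3, len=6) (overlapping!). Copied 'LZBLZB' from pos 2. Output: "UXLZBLZBLZB"

Answer: UXLZBLZBLZB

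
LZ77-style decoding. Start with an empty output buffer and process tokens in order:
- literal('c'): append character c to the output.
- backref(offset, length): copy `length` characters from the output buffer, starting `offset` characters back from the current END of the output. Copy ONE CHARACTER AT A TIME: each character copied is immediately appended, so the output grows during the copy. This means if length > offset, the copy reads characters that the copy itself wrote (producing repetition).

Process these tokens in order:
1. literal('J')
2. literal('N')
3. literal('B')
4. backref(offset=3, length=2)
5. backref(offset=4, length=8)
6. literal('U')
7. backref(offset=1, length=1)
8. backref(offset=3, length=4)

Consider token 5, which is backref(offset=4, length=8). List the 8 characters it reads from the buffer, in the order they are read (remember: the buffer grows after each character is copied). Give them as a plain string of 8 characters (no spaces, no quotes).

Token 1: literal('J'). Output: "J"
Token 2: literal('N'). Output: "JN"
Token 3: literal('B'). Output: "JNB"
Token 4: backref(off=3, len=2). Copied 'JN' from pos 0. Output: "JNBJN"
Token 5: backref(off=4, len=8). Buffer before: "JNBJN" (len 5)
  byte 1: read out[1]='N', append. Buffer now: "JNBJNN"
  byte 2: read out[2]='B', append. Buffer now: "JNBJNNB"
  byte 3: read out[3]='J', append. Buffer now: "JNBJNNBJ"
  byte 4: read out[4]='N', append. Buffer now: "JNBJNNBJN"
  byte 5: read out[5]='N', append. Buffer now: "JNBJNNBJNN"
  byte 6: read out[6]='B', append. Buffer now: "JNBJNNBJNNB"
  byte 7: read out[7]='J', append. Buffer now: "JNBJNNBJNNBJ"
  byte 8: read out[8]='N', append. Buffer now: "JNBJNNBJNNBJN"

Answer: NBJNNBJN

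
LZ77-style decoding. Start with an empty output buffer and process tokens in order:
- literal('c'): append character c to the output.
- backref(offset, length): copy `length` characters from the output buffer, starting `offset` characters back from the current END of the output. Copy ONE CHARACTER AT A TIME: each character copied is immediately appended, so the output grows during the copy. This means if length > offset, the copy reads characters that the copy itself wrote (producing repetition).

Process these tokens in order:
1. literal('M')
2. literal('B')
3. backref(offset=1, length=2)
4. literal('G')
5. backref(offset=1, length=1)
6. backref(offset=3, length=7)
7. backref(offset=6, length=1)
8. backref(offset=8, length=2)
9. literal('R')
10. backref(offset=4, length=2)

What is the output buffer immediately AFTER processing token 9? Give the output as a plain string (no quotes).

Answer: MBBBGGBGGBGGBGBGR

Derivation:
Token 1: literal('M'). Output: "M"
Token 2: literal('B'). Output: "MB"
Token 3: backref(off=1, len=2) (overlapping!). Copied 'BB' from pos 1. Output: "MBBB"
Token 4: literal('G'). Output: "MBBBG"
Token 5: backref(off=1, len=1). Copied 'G' from pos 4. Output: "MBBBGG"
Token 6: backref(off=3, len=7) (overlapping!). Copied 'BGGBGGB' from pos 3. Output: "MBBBGGBGGBGGB"
Token 7: backref(off=6, len=1). Copied 'G' from pos 7. Output: "MBBBGGBGGBGGBG"
Token 8: backref(off=8, len=2). Copied 'BG' from pos 6. Output: "MBBBGGBGGBGGBGBG"
Token 9: literal('R'). Output: "MBBBGGBGGBGGBGBGR"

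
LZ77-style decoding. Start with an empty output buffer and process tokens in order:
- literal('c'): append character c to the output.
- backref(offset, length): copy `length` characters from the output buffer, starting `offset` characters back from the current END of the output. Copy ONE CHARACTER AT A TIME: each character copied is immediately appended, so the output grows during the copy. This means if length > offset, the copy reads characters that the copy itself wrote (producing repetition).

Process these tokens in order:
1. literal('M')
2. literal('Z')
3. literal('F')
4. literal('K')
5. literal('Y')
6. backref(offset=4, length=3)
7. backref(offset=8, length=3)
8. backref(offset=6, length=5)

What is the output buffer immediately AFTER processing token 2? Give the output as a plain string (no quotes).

Answer: MZ

Derivation:
Token 1: literal('M'). Output: "M"
Token 2: literal('Z'). Output: "MZ"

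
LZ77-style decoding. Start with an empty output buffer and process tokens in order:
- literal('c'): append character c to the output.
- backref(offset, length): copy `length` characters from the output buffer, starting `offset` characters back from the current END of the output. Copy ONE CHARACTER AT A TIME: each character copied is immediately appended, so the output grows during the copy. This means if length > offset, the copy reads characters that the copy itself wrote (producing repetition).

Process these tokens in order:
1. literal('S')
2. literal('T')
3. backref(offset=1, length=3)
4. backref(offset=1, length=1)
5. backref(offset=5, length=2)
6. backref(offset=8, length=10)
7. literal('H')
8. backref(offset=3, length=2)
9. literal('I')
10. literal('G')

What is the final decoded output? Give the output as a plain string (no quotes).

Token 1: literal('S'). Output: "S"
Token 2: literal('T'). Output: "ST"
Token 3: backref(off=1, len=3) (overlapping!). Copied 'TTT' from pos 1. Output: "STTTT"
Token 4: backref(off=1, len=1). Copied 'T' from pos 4. Output: "STTTTT"
Token 5: backref(off=5, len=2). Copied 'TT' from pos 1. Output: "STTTTTTT"
Token 6: backref(off=8, len=10) (overlapping!). Copied 'STTTTTTTST' from pos 0. Output: "STTTTTTTSTTTTTTTST"
Token 7: literal('H'). Output: "STTTTTTTSTTTTTTTSTH"
Token 8: backref(off=3, len=2). Copied 'ST' from pos 16. Output: "STTTTTTTSTTTTTTTSTHST"
Token 9: literal('I'). Output: "STTTTTTTSTTTTTTTSTHSTI"
Token 10: literal('G'). Output: "STTTTTTTSTTTTTTTSTHSTIG"

Answer: STTTTTTTSTTTTTTTSTHSTIG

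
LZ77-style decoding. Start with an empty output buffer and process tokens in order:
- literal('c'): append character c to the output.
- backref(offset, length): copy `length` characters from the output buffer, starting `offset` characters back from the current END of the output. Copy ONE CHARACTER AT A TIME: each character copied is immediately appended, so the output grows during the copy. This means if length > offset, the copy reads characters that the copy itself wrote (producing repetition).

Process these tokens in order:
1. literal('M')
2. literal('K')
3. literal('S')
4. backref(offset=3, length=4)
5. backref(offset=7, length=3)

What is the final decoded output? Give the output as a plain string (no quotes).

Answer: MKSMKSMMKS

Derivation:
Token 1: literal('M'). Output: "M"
Token 2: literal('K'). Output: "MK"
Token 3: literal('S'). Output: "MKS"
Token 4: backref(off=3, len=4) (overlapping!). Copied 'MKSM' from pos 0. Output: "MKSMKSM"
Token 5: backref(off=7, len=3). Copied 'MKS' from pos 0. Output: "MKSMKSMMKS"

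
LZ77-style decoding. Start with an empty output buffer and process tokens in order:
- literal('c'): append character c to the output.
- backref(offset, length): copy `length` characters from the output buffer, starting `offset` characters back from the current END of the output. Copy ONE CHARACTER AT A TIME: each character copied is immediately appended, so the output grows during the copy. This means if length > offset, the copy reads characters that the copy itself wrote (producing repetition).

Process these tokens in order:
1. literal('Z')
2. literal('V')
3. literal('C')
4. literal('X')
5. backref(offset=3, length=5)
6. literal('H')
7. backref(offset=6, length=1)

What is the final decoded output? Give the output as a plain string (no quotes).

Token 1: literal('Z'). Output: "Z"
Token 2: literal('V'). Output: "ZV"
Token 3: literal('C'). Output: "ZVC"
Token 4: literal('X'). Output: "ZVCX"
Token 5: backref(off=3, len=5) (overlapping!). Copied 'VCXVC' from pos 1. Output: "ZVCXVCXVC"
Token 6: literal('H'). Output: "ZVCXVCXVCH"
Token 7: backref(off=6, len=1). Copied 'V' from pos 4. Output: "ZVCXVCXVCHV"

Answer: ZVCXVCXVCHV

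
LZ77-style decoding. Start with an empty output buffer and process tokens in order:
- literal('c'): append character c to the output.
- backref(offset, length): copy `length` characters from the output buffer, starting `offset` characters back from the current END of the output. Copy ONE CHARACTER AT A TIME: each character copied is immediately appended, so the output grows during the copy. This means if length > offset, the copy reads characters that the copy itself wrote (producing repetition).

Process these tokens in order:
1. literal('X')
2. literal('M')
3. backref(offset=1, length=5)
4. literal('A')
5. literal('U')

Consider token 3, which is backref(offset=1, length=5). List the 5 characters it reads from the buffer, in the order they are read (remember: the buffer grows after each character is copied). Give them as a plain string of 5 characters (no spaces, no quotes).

Answer: MMMMM

Derivation:
Token 1: literal('X'). Output: "X"
Token 2: literal('M'). Output: "XM"
Token 3: backref(off=1, len=5). Buffer before: "XM" (len 2)
  byte 1: read out[1]='M', append. Buffer now: "XMM"
  byte 2: read out[2]='M', append. Buffer now: "XMMM"
  byte 3: read out[3]='M', append. Buffer now: "XMMMM"
  byte 4: read out[4]='M', append. Buffer now: "XMMMMM"
  byte 5: read out[5]='M', append. Buffer now: "XMMMMMM"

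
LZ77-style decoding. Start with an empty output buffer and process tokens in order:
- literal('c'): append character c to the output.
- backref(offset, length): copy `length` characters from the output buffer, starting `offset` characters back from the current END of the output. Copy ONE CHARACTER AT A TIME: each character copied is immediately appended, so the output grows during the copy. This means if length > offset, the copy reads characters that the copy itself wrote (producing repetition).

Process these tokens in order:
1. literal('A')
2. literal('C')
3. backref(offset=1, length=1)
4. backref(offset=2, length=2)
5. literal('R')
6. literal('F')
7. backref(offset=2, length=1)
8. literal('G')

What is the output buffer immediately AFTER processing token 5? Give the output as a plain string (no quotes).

Token 1: literal('A'). Output: "A"
Token 2: literal('C'). Output: "AC"
Token 3: backref(off=1, len=1). Copied 'C' from pos 1. Output: "ACC"
Token 4: backref(off=2, len=2). Copied 'CC' from pos 1. Output: "ACCCC"
Token 5: literal('R'). Output: "ACCCCR"

Answer: ACCCCR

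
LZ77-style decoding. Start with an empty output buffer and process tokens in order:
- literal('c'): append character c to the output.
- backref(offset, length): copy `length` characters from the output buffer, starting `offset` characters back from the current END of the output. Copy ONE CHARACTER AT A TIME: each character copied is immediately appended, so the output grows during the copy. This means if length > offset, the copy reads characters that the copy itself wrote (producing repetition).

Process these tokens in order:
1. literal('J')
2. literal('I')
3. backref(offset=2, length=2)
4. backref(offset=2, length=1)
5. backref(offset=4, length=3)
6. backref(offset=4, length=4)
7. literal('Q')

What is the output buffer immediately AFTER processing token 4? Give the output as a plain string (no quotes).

Answer: JIJIJ

Derivation:
Token 1: literal('J'). Output: "J"
Token 2: literal('I'). Output: "JI"
Token 3: backref(off=2, len=2). Copied 'JI' from pos 0. Output: "JIJI"
Token 4: backref(off=2, len=1). Copied 'J' from pos 2. Output: "JIJIJ"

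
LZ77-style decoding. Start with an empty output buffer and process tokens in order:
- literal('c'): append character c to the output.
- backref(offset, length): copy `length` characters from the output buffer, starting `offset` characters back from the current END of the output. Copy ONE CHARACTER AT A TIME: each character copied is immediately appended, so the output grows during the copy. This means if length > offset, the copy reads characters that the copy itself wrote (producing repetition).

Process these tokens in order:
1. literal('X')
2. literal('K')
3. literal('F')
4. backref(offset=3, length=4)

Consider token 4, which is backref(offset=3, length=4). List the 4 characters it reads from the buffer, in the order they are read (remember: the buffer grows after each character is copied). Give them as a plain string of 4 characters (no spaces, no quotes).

Token 1: literal('X'). Output: "X"
Token 2: literal('K'). Output: "XK"
Token 3: literal('F'). Output: "XKF"
Token 4: backref(off=3, len=4). Buffer before: "XKF" (len 3)
  byte 1: read out[0]='X', append. Buffer now: "XKFX"
  byte 2: read out[1]='K', append. Buffer now: "XKFXK"
  byte 3: read out[2]='F', append. Buffer now: "XKFXKF"
  byte 4: read out[3]='X', append. Buffer now: "XKFXKFX"

Answer: XKFX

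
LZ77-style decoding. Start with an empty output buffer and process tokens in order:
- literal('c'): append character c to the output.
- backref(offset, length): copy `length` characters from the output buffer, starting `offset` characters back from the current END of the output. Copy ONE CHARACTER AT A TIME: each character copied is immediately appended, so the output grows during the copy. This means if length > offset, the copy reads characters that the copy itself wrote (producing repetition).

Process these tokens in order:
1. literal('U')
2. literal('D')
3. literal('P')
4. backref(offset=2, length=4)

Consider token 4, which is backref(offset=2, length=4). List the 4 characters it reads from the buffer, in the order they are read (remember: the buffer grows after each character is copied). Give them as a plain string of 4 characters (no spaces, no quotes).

Answer: DPDP

Derivation:
Token 1: literal('U'). Output: "U"
Token 2: literal('D'). Output: "UD"
Token 3: literal('P'). Output: "UDP"
Token 4: backref(off=2, len=4). Buffer before: "UDP" (len 3)
  byte 1: read out[1]='D', append. Buffer now: "UDPD"
  byte 2: read out[2]='P', append. Buffer now: "UDPDP"
  byte 3: read out[3]='D', append. Buffer now: "UDPDPD"
  byte 4: read out[4]='P', append. Buffer now: "UDPDPDP"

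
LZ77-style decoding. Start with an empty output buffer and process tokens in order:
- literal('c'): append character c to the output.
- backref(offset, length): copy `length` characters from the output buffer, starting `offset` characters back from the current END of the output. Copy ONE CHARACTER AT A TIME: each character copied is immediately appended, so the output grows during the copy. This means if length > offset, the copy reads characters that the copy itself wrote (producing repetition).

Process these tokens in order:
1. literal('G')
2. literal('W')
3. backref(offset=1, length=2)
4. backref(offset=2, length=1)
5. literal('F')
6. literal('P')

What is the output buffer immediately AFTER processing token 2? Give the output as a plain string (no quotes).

Token 1: literal('G'). Output: "G"
Token 2: literal('W'). Output: "GW"

Answer: GW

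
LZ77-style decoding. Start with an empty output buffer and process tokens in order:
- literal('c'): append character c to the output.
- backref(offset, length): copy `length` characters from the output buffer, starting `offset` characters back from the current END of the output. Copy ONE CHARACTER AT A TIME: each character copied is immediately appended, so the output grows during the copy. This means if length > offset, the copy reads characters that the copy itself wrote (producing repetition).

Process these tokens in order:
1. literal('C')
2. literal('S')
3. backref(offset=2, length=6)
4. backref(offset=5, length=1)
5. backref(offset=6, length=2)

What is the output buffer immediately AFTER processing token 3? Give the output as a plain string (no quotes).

Answer: CSCSCSCS

Derivation:
Token 1: literal('C'). Output: "C"
Token 2: literal('S'). Output: "CS"
Token 3: backref(off=2, len=6) (overlapping!). Copied 'CSCSCS' from pos 0. Output: "CSCSCSCS"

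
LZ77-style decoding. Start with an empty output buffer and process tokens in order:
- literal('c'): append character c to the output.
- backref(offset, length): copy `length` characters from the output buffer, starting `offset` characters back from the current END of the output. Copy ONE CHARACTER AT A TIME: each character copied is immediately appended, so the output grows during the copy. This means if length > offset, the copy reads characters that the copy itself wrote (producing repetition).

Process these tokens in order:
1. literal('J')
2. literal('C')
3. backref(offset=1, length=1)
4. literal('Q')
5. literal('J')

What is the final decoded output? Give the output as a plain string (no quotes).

Answer: JCCQJ

Derivation:
Token 1: literal('J'). Output: "J"
Token 2: literal('C'). Output: "JC"
Token 3: backref(off=1, len=1). Copied 'C' from pos 1. Output: "JCC"
Token 4: literal('Q'). Output: "JCCQ"
Token 5: literal('J'). Output: "JCCQJ"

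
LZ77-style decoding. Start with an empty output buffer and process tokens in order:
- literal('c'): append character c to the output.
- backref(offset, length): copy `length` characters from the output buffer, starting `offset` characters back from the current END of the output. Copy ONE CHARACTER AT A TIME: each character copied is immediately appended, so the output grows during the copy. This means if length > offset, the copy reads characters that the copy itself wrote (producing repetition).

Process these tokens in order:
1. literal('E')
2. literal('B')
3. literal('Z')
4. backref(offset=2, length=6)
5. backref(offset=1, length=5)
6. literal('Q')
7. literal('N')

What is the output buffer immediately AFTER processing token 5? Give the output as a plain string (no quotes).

Answer: EBZBZBZBZZZZZZ

Derivation:
Token 1: literal('E'). Output: "E"
Token 2: literal('B'). Output: "EB"
Token 3: literal('Z'). Output: "EBZ"
Token 4: backref(off=2, len=6) (overlapping!). Copied 'BZBZBZ' from pos 1. Output: "EBZBZBZBZ"
Token 5: backref(off=1, len=5) (overlapping!). Copied 'ZZZZZ' from pos 8. Output: "EBZBZBZBZZZZZZ"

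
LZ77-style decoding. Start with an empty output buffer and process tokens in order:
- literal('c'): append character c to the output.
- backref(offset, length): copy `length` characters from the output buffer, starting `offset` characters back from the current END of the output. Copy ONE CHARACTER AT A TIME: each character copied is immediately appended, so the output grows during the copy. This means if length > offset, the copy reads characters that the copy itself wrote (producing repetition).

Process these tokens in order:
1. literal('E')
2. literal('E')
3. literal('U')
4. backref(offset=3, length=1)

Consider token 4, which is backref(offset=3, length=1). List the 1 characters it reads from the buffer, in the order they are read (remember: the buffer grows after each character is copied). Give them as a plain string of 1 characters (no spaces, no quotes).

Token 1: literal('E'). Output: "E"
Token 2: literal('E'). Output: "EE"
Token 3: literal('U'). Output: "EEU"
Token 4: backref(off=3, len=1). Buffer before: "EEU" (len 3)
  byte 1: read out[0]='E', append. Buffer now: "EEUE"

Answer: E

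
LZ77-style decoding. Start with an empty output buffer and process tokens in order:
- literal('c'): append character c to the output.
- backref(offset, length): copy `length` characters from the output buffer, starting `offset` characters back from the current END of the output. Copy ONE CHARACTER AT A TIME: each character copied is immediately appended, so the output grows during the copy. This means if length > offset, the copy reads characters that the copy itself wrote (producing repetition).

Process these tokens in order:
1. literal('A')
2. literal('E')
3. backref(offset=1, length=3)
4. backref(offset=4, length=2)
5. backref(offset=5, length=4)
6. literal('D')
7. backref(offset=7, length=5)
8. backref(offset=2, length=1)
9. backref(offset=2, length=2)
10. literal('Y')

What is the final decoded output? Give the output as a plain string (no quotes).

Answer: AEEEEEEEEEEDEEEEEEEEY

Derivation:
Token 1: literal('A'). Output: "A"
Token 2: literal('E'). Output: "AE"
Token 3: backref(off=1, len=3) (overlapping!). Copied 'EEE' from pos 1. Output: "AEEEE"
Token 4: backref(off=4, len=2). Copied 'EE' from pos 1. Output: "AEEEEEE"
Token 5: backref(off=5, len=4). Copied 'EEEE' from pos 2. Output: "AEEEEEEEEEE"
Token 6: literal('D'). Output: "AEEEEEEEEEED"
Token 7: backref(off=7, len=5). Copied 'EEEEE' from pos 5. Output: "AEEEEEEEEEEDEEEEE"
Token 8: backref(off=2, len=1). Copied 'E' from pos 15. Output: "AEEEEEEEEEEDEEEEEE"
Token 9: backref(off=2, len=2). Copied 'EE' from pos 16. Output: "AEEEEEEEEEEDEEEEEEEE"
Token 10: literal('Y'). Output: "AEEEEEEEEEEDEEEEEEEEY"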